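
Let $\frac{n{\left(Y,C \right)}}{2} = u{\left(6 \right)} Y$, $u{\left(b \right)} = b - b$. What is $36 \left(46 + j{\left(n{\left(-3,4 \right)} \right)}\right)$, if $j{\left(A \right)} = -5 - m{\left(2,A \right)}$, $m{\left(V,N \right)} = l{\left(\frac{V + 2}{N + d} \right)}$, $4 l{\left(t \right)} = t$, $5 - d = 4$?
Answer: $1440$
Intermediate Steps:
$d = 1$ ($d = 5 - 4 = 1$)
$u{\left(b \right)} = 0$
$l{\left(t \right)} = \frac{t}{4}$
$m{\left(V,N \right)} = \frac{2 + V}{4 \left(1 + N\right)}$ ($m{\left(V,N \right)} = \frac{\left(V + 2\right) \frac{1}{N + 1}}{4} = \frac{\left(2 + V\right) \frac{1}{1 + N}}{4} = \frac{\frac{1}{1 + N} \left(2 + V\right)}{4} = \frac{2 + V}{4 \left(1 + N\right)}$)
$n{\left(Y,C \right)} = 0$ ($n{\left(Y,C \right)} = 2 \cdot 0 Y = 2 \cdot 0 = 0$)
$j{\left(A \right)} = -5 - \frac{1}{1 + A}$ ($j{\left(A \right)} = -5 - \frac{2 + 2}{4 \left(1 + A\right)} = -5 - \frac{1}{4} \frac{1}{1 + A} 4 = -5 - \frac{1}{1 + A}$)
$36 \left(46 + j{\left(n{\left(-3,4 \right)} \right)}\right) = 36 \left(46 + \frac{-6 - 0}{1 + 0}\right) = 36 \left(46 + \frac{-6 + 0}{1}\right) = 36 \left(46 + 1 \left(-6\right)\right) = 36 \left(46 - 6\right) = 36 \cdot 40 = 1440$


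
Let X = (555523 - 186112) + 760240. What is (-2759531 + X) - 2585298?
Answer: -4215178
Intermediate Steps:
X = 1129651 (X = 369411 + 760240 = 1129651)
(-2759531 + X) - 2585298 = (-2759531 + 1129651) - 2585298 = -1629880 - 2585298 = -4215178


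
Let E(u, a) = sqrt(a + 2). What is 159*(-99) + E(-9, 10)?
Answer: -15741 + 2*sqrt(3) ≈ -15738.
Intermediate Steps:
E(u, a) = sqrt(2 + a)
159*(-99) + E(-9, 10) = 159*(-99) + sqrt(2 + 10) = -15741 + sqrt(12) = -15741 + 2*sqrt(3)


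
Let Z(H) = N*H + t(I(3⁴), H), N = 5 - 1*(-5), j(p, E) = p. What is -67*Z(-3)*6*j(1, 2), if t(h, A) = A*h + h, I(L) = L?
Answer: 77184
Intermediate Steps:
N = 10 (N = 5 + 5 = 10)
t(h, A) = h + A*h
Z(H) = 81 + 91*H (Z(H) = 10*H + 3⁴*(1 + H) = 10*H + 81*(1 + H) = 10*H + (81 + 81*H) = 81 + 91*H)
-67*Z(-3)*6*j(1, 2) = -67*(81 + 91*(-3))*6 = -67*(81 - 273)*6 = -67*(-192*6) = -(-77184) = -67*(-1152) = 77184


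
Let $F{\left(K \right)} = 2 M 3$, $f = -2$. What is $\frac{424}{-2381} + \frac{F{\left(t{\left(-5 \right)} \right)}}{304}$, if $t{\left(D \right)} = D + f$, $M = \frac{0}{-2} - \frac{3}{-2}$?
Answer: $- \frac{107467}{723824} \approx -0.14847$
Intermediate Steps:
$M = \frac{3}{2}$ ($M = 0 \left(- \frac{1}{2}\right) - - \frac{3}{2} = 0 + \frac{3}{2} = \frac{3}{2} \approx 1.5$)
$t{\left(D \right)} = -2 + D$ ($t{\left(D \right)} = D - 2 = -2 + D$)
$F{\left(K \right)} = 9$ ($F{\left(K \right)} = 2 \cdot \frac{3}{2} \cdot 3 = 3 \cdot 3 = 9$)
$\frac{424}{-2381} + \frac{F{\left(t{\left(-5 \right)} \right)}}{304} = \frac{424}{-2381} + \frac{9}{304} = 424 \left(- \frac{1}{2381}\right) + 9 \cdot \frac{1}{304} = - \frac{424}{2381} + \frac{9}{304} = - \frac{107467}{723824}$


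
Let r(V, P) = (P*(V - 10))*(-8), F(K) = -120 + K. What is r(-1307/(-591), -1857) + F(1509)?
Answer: -22520423/197 ≈ -1.1432e+5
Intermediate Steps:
r(V, P) = -8*P*(-10 + V) (r(V, P) = (P*(-10 + V))*(-8) = -8*P*(-10 + V))
r(-1307/(-591), -1857) + F(1509) = 8*(-1857)*(10 - (-1307)/(-591)) + (-120 + 1509) = 8*(-1857)*(10 - (-1307)*(-1)/591) + 1389 = 8*(-1857)*(10 - 1*1307/591) + 1389 = 8*(-1857)*(10 - 1307/591) + 1389 = 8*(-1857)*(4603/591) + 1389 = -22794056/197 + 1389 = -22520423/197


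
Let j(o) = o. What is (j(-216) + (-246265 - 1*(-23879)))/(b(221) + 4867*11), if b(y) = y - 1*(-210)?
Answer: -111301/26984 ≈ -4.1247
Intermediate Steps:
b(y) = 210 + y (b(y) = y + 210 = 210 + y)
(j(-216) + (-246265 - 1*(-23879)))/(b(221) + 4867*11) = (-216 + (-246265 - 1*(-23879)))/((210 + 221) + 4867*11) = (-216 + (-246265 + 23879))/(431 + 53537) = (-216 - 222386)/53968 = -222602*1/53968 = -111301/26984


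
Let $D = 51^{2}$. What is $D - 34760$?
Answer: $-32159$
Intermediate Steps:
$D = 2601$
$D - 34760 = 2601 - 34760 = -32159$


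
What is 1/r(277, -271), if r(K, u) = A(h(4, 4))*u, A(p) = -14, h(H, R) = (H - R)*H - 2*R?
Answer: 1/3794 ≈ 0.00026357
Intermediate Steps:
h(H, R) = -2*R + H*(H - R) (h(H, R) = H*(H - R) - 2*R = -2*R + H*(H - R))
r(K, u) = -14*u
1/r(277, -271) = 1/(-14*(-271)) = 1/3794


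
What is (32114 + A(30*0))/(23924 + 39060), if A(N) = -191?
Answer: 31923/62984 ≈ 0.50684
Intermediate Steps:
(32114 + A(30*0))/(23924 + 39060) = (32114 - 191)/(23924 + 39060) = 31923/62984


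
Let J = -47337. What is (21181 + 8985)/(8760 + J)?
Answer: -30166/38577 ≈ -0.78197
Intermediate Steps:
(21181 + 8985)/(8760 + J) = (21181 + 8985)/(8760 - 47337) = 30166/(-38577) = 30166*(-1/38577) = -30166/38577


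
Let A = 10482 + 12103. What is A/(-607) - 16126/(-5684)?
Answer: -59292329/1725094 ≈ -34.370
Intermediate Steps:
A = 22585
A/(-607) - 16126/(-5684) = 22585/(-607) - 16126/(-5684) = 22585*(-1/607) - 16126*(-1/5684) = -22585/607 + 8063/2842 = -59292329/1725094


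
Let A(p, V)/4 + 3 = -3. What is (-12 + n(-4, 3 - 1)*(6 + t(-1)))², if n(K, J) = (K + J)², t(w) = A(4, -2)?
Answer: 7056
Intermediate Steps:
A(p, V) = -24 (A(p, V) = -12 + 4*(-3) = -12 - 12 = -24)
t(w) = -24
n(K, J) = (J + K)²
(-12 + n(-4, 3 - 1)*(6 + t(-1)))² = (-12 + ((3 - 1) - 4)²*(6 - 24))² = (-12 + (2 - 4)²*(-18))² = (-12 + (-2)²*(-18))² = (-12 + 4*(-18))² = (-12 - 72)² = (-84)² = 7056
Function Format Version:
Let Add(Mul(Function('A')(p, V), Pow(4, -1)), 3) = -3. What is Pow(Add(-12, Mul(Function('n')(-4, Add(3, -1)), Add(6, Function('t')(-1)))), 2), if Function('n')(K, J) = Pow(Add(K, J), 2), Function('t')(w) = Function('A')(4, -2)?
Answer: 7056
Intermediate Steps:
Function('A')(p, V) = -24 (Function('A')(p, V) = Add(-12, Mul(4, -3)) = Add(-12, -12) = -24)
Function('t')(w) = -24
Function('n')(K, J) = Pow(Add(J, K), 2)
Pow(Add(-12, Mul(Function('n')(-4, Add(3, -1)), Add(6, Function('t')(-1)))), 2) = Pow(Add(-12, Mul(Pow(Add(Add(3, -1), -4), 2), Add(6, -24))), 2) = Pow(Add(-12, Mul(Pow(Add(2, -4), 2), -18)), 2) = Pow(Add(-12, Mul(Pow(-2, 2), -18)), 2) = Pow(Add(-12, Mul(4, -18)), 2) = Pow(Add(-12, -72), 2) = Pow(-84, 2) = 7056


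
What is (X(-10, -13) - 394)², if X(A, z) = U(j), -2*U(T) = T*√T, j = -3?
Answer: 620917/4 - 1182*I*√3 ≈ 1.5523e+5 - 2047.3*I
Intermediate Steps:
U(T) = -T^(3/2)/2 (U(T) = -T*√T/2 = -T^(3/2)/2)
X(A, z) = 3*I*√3/2 (X(A, z) = -(-3)*I*√3/2 = 3*I*√3/2)
(X(-10, -13) - 394)² = (3*I*√3/2 - 394)² = (-394 + 3*I*√3/2)²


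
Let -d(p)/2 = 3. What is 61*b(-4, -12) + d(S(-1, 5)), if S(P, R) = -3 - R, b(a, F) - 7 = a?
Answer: 177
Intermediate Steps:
b(a, F) = 7 + a
d(p) = -6 (d(p) = -2*3 = -6)
61*b(-4, -12) + d(S(-1, 5)) = 61*(7 - 4) - 6 = 61*3 - 6 = 183 - 6 = 177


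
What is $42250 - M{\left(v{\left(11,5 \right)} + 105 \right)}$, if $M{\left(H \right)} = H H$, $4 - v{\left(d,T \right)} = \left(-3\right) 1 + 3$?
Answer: $30369$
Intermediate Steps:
$v{\left(d,T \right)} = 4$ ($v{\left(d,T \right)} = 4 - \left(\left(-3\right) 1 + 3\right) = 4 - \left(-3 + 3\right) = 4 - 0 = 4 + 0 = 4$)
$M{\left(H \right)} = H^{2}$
$42250 - M{\left(v{\left(11,5 \right)} + 105 \right)} = 42250 - \left(4 + 105\right)^{2} = 42250 - 109^{2} = 42250 - 11881 = 30369$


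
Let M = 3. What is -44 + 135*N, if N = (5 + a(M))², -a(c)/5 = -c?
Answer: 53956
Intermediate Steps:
a(c) = 5*c (a(c) = -(-5)*c = 5*c)
N = 400 (N = (5 + 5*3)² = (5 + 15)² = 20² = 400)
-44 + 135*N = -44 + 135*400 = -44 + 54000 = 53956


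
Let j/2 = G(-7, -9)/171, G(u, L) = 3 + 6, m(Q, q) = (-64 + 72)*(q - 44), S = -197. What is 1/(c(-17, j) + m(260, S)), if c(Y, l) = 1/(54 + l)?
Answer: -1028/1981965 ≈ -0.00051868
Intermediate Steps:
m(Q, q) = -352 + 8*q (m(Q, q) = 8*(-44 + q) = -352 + 8*q)
G(u, L) = 9
j = 2/19 (j = 2*(9/171) = 2*(9*(1/171)) = 2*(1/19) = 2/19 ≈ 0.10526)
1/(c(-17, j) + m(260, S)) = 1/(1/(54 + 2/19) + (-352 + 8*(-197))) = 1/(1/(1028/19) + (-352 - 1576)) = 1/(19/1028 - 1928) = 1/(-1981965/1028) = -1028/1981965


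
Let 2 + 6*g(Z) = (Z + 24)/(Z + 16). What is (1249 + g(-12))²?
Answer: 56175025/36 ≈ 1.5604e+6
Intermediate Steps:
g(Z) = -⅓ + (24 + Z)/(6*(16 + Z)) (g(Z) = -⅓ + ((Z + 24)/(Z + 16))/6 = -⅓ + ((24 + Z)/(16 + Z))/6 = -⅓ + (24 + Z)/(6*(16 + Z)))
(1249 + g(-12))² = (1249 + (-8 - 1*(-12))/(6*(16 - 12)))² = (1249 + (⅙)*(-8 + 12)/4)² = (1249 + (⅙)*(¼)*4)² = (1249 + ⅙)² = (7495/6)² = 56175025/36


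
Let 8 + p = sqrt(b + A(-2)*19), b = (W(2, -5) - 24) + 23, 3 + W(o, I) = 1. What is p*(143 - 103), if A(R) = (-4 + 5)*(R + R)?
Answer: -320 + 40*I*sqrt(79) ≈ -320.0 + 355.53*I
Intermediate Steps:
W(o, I) = -2 (W(o, I) = -3 + 1 = -2)
A(R) = 2*R (A(R) = 1*(2*R) = 2*R)
b = -3 (b = (-2 - 24) + 23 = -26 + 23 = -3)
p = -8 + I*sqrt(79) (p = -8 + sqrt(-3 + (2*(-2))*19) = -8 + sqrt(-3 - 4*19) = -8 + sqrt(-3 - 76) = -8 + sqrt(-79) = -8 + I*sqrt(79) ≈ -8.0 + 8.8882*I)
p*(143 - 103) = (-8 + I*sqrt(79))*(143 - 103) = (-8 + I*sqrt(79))*40 = -320 + 40*I*sqrt(79)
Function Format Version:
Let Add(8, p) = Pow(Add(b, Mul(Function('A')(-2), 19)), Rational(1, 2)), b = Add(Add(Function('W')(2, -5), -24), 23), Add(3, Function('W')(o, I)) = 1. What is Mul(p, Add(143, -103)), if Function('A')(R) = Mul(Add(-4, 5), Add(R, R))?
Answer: Add(-320, Mul(40, I, Pow(79, Rational(1, 2)))) ≈ Add(-320.00, Mul(355.53, I))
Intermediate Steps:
Function('W')(o, I) = -2 (Function('W')(o, I) = Add(-3, 1) = -2)
Function('A')(R) = Mul(2, R) (Function('A')(R) = Mul(1, Mul(2, R)) = Mul(2, R))
b = -3 (b = Add(Add(-2, -24), 23) = Add(-26, 23) = -3)
p = Add(-8, Mul(I, Pow(79, Rational(1, 2)))) (p = Add(-8, Pow(Add(-3, Mul(Mul(2, -2), 19)), Rational(1, 2))) = Add(-8, Pow(Add(-3, Mul(-4, 19)), Rational(1, 2))) = Add(-8, Pow(Add(-3, -76), Rational(1, 2))) = Add(-8, Pow(-79, Rational(1, 2))) = Add(-8, Mul(I, Pow(79, Rational(1, 2)))) ≈ Add(-8.0000, Mul(8.8882, I)))
Mul(p, Add(143, -103)) = Mul(Add(-8, Mul(I, Pow(79, Rational(1, 2)))), Add(143, -103)) = Mul(Add(-8, Mul(I, Pow(79, Rational(1, 2)))), 40) = Add(-320, Mul(40, I, Pow(79, Rational(1, 2))))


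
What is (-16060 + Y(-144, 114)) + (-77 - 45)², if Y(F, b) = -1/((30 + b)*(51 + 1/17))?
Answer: -146990609/124992 ≈ -1176.0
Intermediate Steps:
Y(F, b) = -1/(26040/17 + 868*b/17) (Y(F, b) = -1/((30 + b)*(51 + 1/17)) = -1/((30 + b)*(868/17)) = -1/(26040/17 + 868*b/17))
(-16060 + Y(-144, 114)) + (-77 - 45)² = (-16060 - 17/(26040 + 868*114)) + (-77 - 45)² = (-16060 - 17/(26040 + 98952)) + (-122)² = (-16060 - 17/124992) + 14884 = -2007371537/124992 + 14884 = -146990609/124992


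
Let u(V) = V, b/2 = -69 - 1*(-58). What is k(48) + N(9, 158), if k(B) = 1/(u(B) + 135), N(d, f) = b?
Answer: -4025/183 ≈ -21.995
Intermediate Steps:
b = -22 (b = 2*(-69 - 1*(-58)) = 2*(-69 + 58) = 2*(-11) = -22)
N(d, f) = -22
k(B) = 1/(135 + B) (k(B) = 1/(B + 135) = 1/(135 + B))
k(48) + N(9, 158) = 1/(135 + 48) - 22 = 1/183 - 22 = -4025/183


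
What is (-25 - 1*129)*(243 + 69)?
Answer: -48048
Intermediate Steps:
(-25 - 1*129)*(243 + 69) = (-25 - 129)*312 = -154*312 = -48048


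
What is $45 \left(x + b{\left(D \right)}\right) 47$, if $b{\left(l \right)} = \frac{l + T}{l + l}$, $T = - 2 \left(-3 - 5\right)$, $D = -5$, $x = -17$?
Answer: $- \frac{76563}{2} \approx -38282.0$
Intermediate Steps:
$T = 16$ ($T = \left(-2\right) \left(-8\right) = 16$)
$b{\left(l \right)} = \frac{16 + l}{2 l}$ ($b{\left(l \right)} = \frac{l + 16}{l + l} = \frac{16 + l}{2 l}$)
$45 \left(x + b{\left(D \right)}\right) 47 = 45 \left(-17 + \frac{16 - 5}{2 \left(-5\right)}\right) 47 = 45 \left(-17 + \frac{1}{2} \left(- \frac{1}{5}\right) 11\right) 47 = 45 \left(-17 - \frac{11}{10}\right) 47 = 45 \left(- \frac{181}{10}\right) 47 = \left(- \frac{1629}{2}\right) 47 = - \frac{76563}{2}$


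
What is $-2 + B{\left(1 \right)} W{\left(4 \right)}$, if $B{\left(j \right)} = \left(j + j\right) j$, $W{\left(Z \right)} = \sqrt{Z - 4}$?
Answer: $-2$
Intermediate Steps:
$W{\left(Z \right)} = \sqrt{-4 + Z}$
$B{\left(j \right)} = 2 j^{2}$ ($B{\left(j \right)} = 2 j j = 2 j^{2}$)
$-2 + B{\left(1 \right)} W{\left(4 \right)} = -2 + 2 \cdot 1^{2} \sqrt{-4 + 4} = -2 + 2 \cdot 1 \sqrt{0} = -2 + 2 \cdot 0 = -2 + 0 = -2$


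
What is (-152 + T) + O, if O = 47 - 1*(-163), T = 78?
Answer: 136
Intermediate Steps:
O = 210 (O = 47 + 163 = 210)
(-152 + T) + O = (-152 + 78) + 210 = -74 + 210 = 136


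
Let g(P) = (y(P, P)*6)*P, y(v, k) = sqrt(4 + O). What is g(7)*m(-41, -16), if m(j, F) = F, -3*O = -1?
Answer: -224*sqrt(39) ≈ -1398.9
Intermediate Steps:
O = 1/3 (O = -1/3*(-1) = 1/3 ≈ 0.33333)
y(v, k) = sqrt(39)/3 (y(v, k) = sqrt(4 + 1/3) = sqrt(13/3) = sqrt(39)/3)
g(P) = 2*P*sqrt(39) (g(P) = ((sqrt(39)/3)*6)*P = (2*sqrt(39))*P = 2*P*sqrt(39))
g(7)*m(-41, -16) = (2*7*sqrt(39))*(-16) = (14*sqrt(39))*(-16) = -224*sqrt(39)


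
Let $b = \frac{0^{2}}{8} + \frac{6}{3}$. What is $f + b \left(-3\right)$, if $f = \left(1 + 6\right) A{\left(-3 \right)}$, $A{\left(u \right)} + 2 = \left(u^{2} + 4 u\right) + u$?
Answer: $-62$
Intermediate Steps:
$A{\left(u \right)} = -2 + u^{2} + 5 u$ ($A{\left(u \right)} = -2 + \left(\left(u^{2} + 4 u\right) + u\right) = -2 + \left(u^{2} + 5 u\right) = -2 + u^{2} + 5 u$)
$b = 2$ ($b = 0 \cdot \frac{1}{8} + 6 \cdot \frac{1}{3} = 0 + 2 = 2$)
$f = -56$ ($f = \left(1 + 6\right) \left(-2 + \left(-3\right)^{2} + 5 \left(-3\right)\right) = 7 \left(-2 + 9 - 15\right) = 7 \left(-8\right) = -56$)
$f + b \left(-3\right) = -56 + 2 \left(-3\right) = -56 - 6 = -62$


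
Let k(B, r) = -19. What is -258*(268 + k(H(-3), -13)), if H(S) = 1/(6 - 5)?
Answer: -64242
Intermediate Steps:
H(S) = 1 (H(S) = 1/1 = 1)
-258*(268 + k(H(-3), -13)) = -258*(268 - 19) = -258*249 = -64242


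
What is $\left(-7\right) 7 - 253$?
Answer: $-302$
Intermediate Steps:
$\left(-7\right) 7 - 253 = -49 - 253 = -302$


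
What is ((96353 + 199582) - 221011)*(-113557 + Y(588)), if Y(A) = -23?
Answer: -8509867920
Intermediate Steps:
((96353 + 199582) - 221011)*(-113557 + Y(588)) = ((96353 + 199582) - 221011)*(-113557 - 23) = (295935 - 221011)*(-113580) = 74924*(-113580) = -8509867920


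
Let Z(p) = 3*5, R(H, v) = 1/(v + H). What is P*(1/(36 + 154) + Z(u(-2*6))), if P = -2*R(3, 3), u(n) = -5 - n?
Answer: -2851/570 ≈ -5.0018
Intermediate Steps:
R(H, v) = 1/(H + v)
Z(p) = 15
P = -⅓ (P = -2/(3 + 3) = -2/6 = -2*⅙ = -⅓ ≈ -0.33333)
P*(1/(36 + 154) + Z(u(-2*6))) = -(1/(36 + 154) + 15)/3 = -(1/190 + 15)/3 = -⅓*2851/190 = -2851/570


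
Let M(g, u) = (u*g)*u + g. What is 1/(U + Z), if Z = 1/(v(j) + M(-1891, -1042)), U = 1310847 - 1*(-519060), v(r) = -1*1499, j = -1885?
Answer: 2053183114/3757134152590397 ≈ 5.4648e-7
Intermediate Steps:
M(g, u) = g + g*u**2 (M(g, u) = (g*u)*u + g = g*u**2 + g = g + g*u**2)
v(r) = -1499
U = 1829907 (U = 1310847 + 519060 = 1829907)
Z = -1/2053183114 (Z = 1/(-1499 - 1891*(1 + (-1042)**2)) = 1/(-1499 - 1891*(1 + 1085764)) = 1/(-1499 - 1891*1085765) = 1/(-1499 - 2053181615) = 1/(-2053183114) = -1/2053183114 ≈ -4.8705e-10)
1/(U + Z) = 1/(1829907 - 1/2053183114) = 1/(3757134152590397/2053183114) = 2053183114/3757134152590397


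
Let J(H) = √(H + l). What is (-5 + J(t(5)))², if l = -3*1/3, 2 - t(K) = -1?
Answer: (5 - √2)² ≈ 12.858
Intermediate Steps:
t(K) = 3 (t(K) = 2 - 1*(-1) = 2 + 1 = 3)
l = -1 (l = -3*⅓ = -1)
J(H) = √(-1 + H) (J(H) = √(H - 1) = √(-1 + H))
(-5 + J(t(5)))² = (-5 + √(-1 + 3))² = (-5 + √2)²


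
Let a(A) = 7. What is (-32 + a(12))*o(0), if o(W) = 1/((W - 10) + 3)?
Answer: 25/7 ≈ 3.5714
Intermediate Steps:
o(W) = 1/(-7 + W) (o(W) = 1/((-10 + W) + 3) = 1/(-7 + W))
(-32 + a(12))*o(0) = (-32 + 7)/(-7 + 0) = -25/(-7) = -25*(-⅐) = 25/7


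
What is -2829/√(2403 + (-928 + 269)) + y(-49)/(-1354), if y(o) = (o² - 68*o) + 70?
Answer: -5803/1354 - 2829*√109/436 ≈ -72.028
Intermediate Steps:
y(o) = 70 + o² - 68*o
-2829/√(2403 + (-928 + 269)) + y(-49)/(-1354) = -2829/√(2403 + (-928 + 269)) + (70 + (-49)² - 68*(-49))/(-1354) = -2829/√(2403 - 659) + (70 + 2401 + 3332)*(-1/1354) = -2829*√109/436 + 5803*(-1/1354) = -2829*√109/436 - 5803/1354 = -5803/1354 - 2829*√109/436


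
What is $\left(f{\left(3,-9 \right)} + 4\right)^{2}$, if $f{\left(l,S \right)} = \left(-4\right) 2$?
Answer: $16$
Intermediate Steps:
$f{\left(l,S \right)} = -8$
$\left(f{\left(3,-9 \right)} + 4\right)^{2} = \left(-8 + 4\right)^{2} = \left(-4\right)^{2} = 16$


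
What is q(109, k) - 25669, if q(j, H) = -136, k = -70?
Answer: -25805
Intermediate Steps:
q(109, k) - 25669 = -136 - 25669 = -25805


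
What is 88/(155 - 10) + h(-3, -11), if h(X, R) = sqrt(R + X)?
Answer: 88/145 + I*sqrt(14) ≈ 0.6069 + 3.7417*I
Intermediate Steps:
88/(155 - 10) + h(-3, -11) = 88/(155 - 10) + sqrt(-11 - 3) = 88/145 + sqrt(-14) = 88*(1/145) + I*sqrt(14) = 88/145 + I*sqrt(14)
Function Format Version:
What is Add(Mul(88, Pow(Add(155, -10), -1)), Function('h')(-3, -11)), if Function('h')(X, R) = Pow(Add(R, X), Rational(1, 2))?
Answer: Add(Rational(88, 145), Mul(I, Pow(14, Rational(1, 2)))) ≈ Add(0.60690, Mul(3.7417, I))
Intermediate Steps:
Add(Mul(88, Pow(Add(155, -10), -1)), Function('h')(-3, -11)) = Add(Mul(88, Pow(Add(155, -10), -1)), Pow(Add(-11, -3), Rational(1, 2))) = Add(Mul(88, Pow(145, -1)), Pow(-14, Rational(1, 2))) = Add(Mul(88, Rational(1, 145)), Mul(I, Pow(14, Rational(1, 2)))) = Add(Rational(88, 145), Mul(I, Pow(14, Rational(1, 2))))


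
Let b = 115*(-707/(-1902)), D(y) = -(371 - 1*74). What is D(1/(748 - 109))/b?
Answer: -564894/81305 ≈ -6.9478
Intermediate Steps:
D(y) = -297 (D(y) = -(371 - 74) = -1*297 = -297)
b = 81305/1902 (b = 115*(-707*(-1/1902)) = 115*(707/1902) = 81305/1902 ≈ 42.747)
D(1/(748 - 109))/b = -297/81305/1902 = -297*1902/81305 = -564894/81305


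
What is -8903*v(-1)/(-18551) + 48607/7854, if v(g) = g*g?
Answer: 971632619/145699554 ≈ 6.6687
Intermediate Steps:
v(g) = g**2
-8903*v(-1)/(-18551) + 48607/7854 = -8903*(-1)**2/(-18551) + 48607/7854 = -8903*1*(-1/18551) + 48607*(1/7854) = -8903*(-1/18551) + 48607/7854 = 8903/18551 + 48607/7854 = 971632619/145699554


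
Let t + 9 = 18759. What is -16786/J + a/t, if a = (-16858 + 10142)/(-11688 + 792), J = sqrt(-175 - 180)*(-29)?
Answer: 1679/51075000 - 16786*I*sqrt(355)/10295 ≈ 3.2873e-5 - 30.721*I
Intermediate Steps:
J = -29*I*sqrt(355) (J = sqrt(-355)*(-29) = (I*sqrt(355))*(-29) = -29*I*sqrt(355) ≈ -546.4*I)
t = 18750 (t = -9 + 18759 = 18750)
a = 1679/2724 (a = -6716/(-10896) = -6716*(-1/10896) = 1679/2724 ≈ 0.61637)
-16786/J + a/t = -16786*I*sqrt(355)/10295 + (1679/2724)/18750 = -16786*I*sqrt(355)/10295 + (1679/2724)*(1/18750) = -16786*I*sqrt(355)/10295 + 1679/51075000 = 1679/51075000 - 16786*I*sqrt(355)/10295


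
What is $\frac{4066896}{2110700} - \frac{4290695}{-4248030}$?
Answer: $\frac{1316633307569}{448315846050} \approx 2.9368$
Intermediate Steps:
$\frac{4066896}{2110700} - \frac{4290695}{-4248030} = 4066896 \cdot \frac{1}{2110700} - - \frac{858139}{849606} = \frac{1016724}{527675} + \frac{858139}{849606} = \frac{1316633307569}{448315846050}$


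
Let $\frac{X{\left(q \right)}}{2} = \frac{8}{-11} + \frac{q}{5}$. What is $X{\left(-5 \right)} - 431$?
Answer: $- \frac{4779}{11} \approx -434.45$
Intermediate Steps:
$X{\left(q \right)} = - \frac{16}{11} + \frac{2 q}{5}$ ($X{\left(q \right)} = 2 \left(\frac{8}{-11} + \frac{q}{5}\right) = 2 \left(8 \left(- \frac{1}{11}\right) + q \frac{1}{5}\right) = 2 \left(- \frac{8}{11} + \frac{q}{5}\right) = - \frac{16}{11} + \frac{2 q}{5}$)
$X{\left(-5 \right)} - 431 = \left(- \frac{16}{11} + \frac{2}{5} \left(-5\right)\right) - 431 = \left(- \frac{16}{11} - 2\right) - 431 = - \frac{38}{11} - 431 = - \frac{4779}{11}$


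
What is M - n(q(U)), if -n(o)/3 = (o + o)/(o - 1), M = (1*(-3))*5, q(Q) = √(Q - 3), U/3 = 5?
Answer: -93/11 + 12*√3/11 ≈ -6.5650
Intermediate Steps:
U = 15 (U = 3*5 = 15)
q(Q) = √(-3 + Q)
M = -15 (M = -3*5 = -15)
n(o) = -6*o/(-1 + o) (n(o) = -3*(o + o)/(o - 1) = -3*2*o/(-1 + o) = -6*o/(-1 + o))
M - n(q(U)) = -15 - (-6)*√(-3 + 15)/(-1 + √(-3 + 15)) = -15 - (-6)*√12/(-1 + √12) = -15 - (-6)*2*√3/(-1 + 2*√3) = -15 - (-12)*√3/(-1 + 2*√3) = -15 + 12*√3/(-1 + 2*√3)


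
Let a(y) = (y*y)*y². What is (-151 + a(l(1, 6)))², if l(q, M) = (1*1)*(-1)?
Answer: 22500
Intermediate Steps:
l(q, M) = -1 (l(q, M) = 1*(-1) = -1)
a(y) = y⁴ (a(y) = y²*y² = y⁴)
(-151 + a(l(1, 6)))² = (-151 + (-1)⁴)² = (-151 + 1)² = (-150)² = 22500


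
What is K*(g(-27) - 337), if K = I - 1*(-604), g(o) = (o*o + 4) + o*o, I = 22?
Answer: 704250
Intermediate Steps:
g(o) = 4 + 2*o**2 (g(o) = (o**2 + 4) + o**2 = (4 + o**2) + o**2 = 4 + 2*o**2)
K = 626 (K = 22 - 1*(-604) = 22 + 604 = 626)
K*(g(-27) - 337) = 626*((4 + 2*(-27)**2) - 337) = 626*((4 + 2*729) - 337) = 626*((4 + 1458) - 337) = 626*(1462 - 337) = 626*1125 = 704250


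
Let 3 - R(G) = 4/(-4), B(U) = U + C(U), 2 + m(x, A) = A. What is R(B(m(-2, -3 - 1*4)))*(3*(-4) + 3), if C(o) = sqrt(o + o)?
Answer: -36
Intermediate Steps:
C(o) = sqrt(2)*sqrt(o) (C(o) = sqrt(2*o) = sqrt(2)*sqrt(o))
m(x, A) = -2 + A
B(U) = U + sqrt(2)*sqrt(U)
R(G) = 4 (R(G) = 3 - 4/(-4) = 3 - 4*(-1)/4 = 3 - 1*(-1) = 3 + 1 = 4)
R(B(m(-2, -3 - 1*4)))*(3*(-4) + 3) = 4*(3*(-4) + 3) = 4*(-12 + 3) = 4*(-9) = -36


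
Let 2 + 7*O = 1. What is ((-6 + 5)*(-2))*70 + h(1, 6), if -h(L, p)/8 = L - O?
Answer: 916/7 ≈ 130.86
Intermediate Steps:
O = -1/7 (O = -2/7 + (1/7)*1 = -2/7 + 1/7 = -1/7 ≈ -0.14286)
h(L, p) = -8/7 - 8*L (h(L, p) = -8*(L - 1*(-1/7)) = -8*(L + 1/7) = -8*(1/7 + L) = -8/7 - 8*L)
((-6 + 5)*(-2))*70 + h(1, 6) = ((-6 + 5)*(-2))*70 + (-8/7 - 8*1) = -1*(-2)*70 + (-8/7 - 8) = 2*70 - 64/7 = 140 - 64/7 = 916/7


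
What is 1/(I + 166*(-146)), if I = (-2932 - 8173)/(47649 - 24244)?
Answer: -4681/113450937 ≈ -4.1260e-5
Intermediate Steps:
I = -2221/4681 (I = -11105/23405 = -11105*1/23405 = -2221/4681 ≈ -0.47447)
1/(I + 166*(-146)) = 1/(-2221/4681 + 166*(-146)) = 1/(-2221/4681 - 24236) = 1/(-113450937/4681) = -4681/113450937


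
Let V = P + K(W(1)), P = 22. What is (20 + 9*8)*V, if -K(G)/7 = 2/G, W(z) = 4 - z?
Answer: 4784/3 ≈ 1594.7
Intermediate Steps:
K(G) = -14/G
V = 52/3 (V = 22 - 14/(4 - 1*1) = 22 - 14/(4 - 1) = 22 - 14/3 = 52/3 ≈ 17.333)
(20 + 9*8)*V = (20 + 9*8)*(52/3) = (20 + 72)*(52/3) = 92*(52/3) = 4784/3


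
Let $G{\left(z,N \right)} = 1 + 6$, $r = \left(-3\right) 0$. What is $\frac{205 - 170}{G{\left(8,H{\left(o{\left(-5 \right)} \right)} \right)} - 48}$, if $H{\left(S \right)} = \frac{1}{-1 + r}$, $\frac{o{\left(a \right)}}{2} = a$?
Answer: $- \frac{35}{41} \approx -0.85366$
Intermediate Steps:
$r = 0$
$o{\left(a \right)} = 2 a$
$H{\left(S \right)} = -1$ ($H{\left(S \right)} = \frac{1}{-1 + 0} = \frac{1}{-1} = -1$)
$G{\left(z,N \right)} = 7$
$\frac{205 - 170}{G{\left(8,H{\left(o{\left(-5 \right)} \right)} \right)} - 48} = \frac{205 - 170}{7 - 48} = \frac{35}{-41} = 35 \left(- \frac{1}{41}\right) = - \frac{35}{41}$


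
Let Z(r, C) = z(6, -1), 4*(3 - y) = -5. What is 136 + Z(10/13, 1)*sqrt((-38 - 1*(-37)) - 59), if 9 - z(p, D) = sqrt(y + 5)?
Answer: 136 + I*sqrt(15)*(18 - sqrt(37)) ≈ 136.0 + 46.155*I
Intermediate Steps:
y = 17/4 (y = 3 - 1/4*(-5) = 3 + 5/4 = 17/4 ≈ 4.2500)
z(p, D) = 9 - sqrt(37)/2 (z(p, D) = 9 - sqrt(17/4 + 5) = 9 - sqrt(37/4) = 9 - sqrt(37)/2)
Z(r, C) = 9 - sqrt(37)/2
136 + Z(10/13, 1)*sqrt((-38 - 1*(-37)) - 59) = 136 + (9 - sqrt(37)/2)*sqrt((-38 - 1*(-37)) - 59) = 136 + (9 - sqrt(37)/2)*sqrt((-38 + 37) - 59) = 136 + (9 - sqrt(37)/2)*sqrt(-1 - 59) = 136 + (9 - sqrt(37)/2)*sqrt(-60) = 136 + (9 - sqrt(37)/2)*(2*I*sqrt(15)) = 136 + 2*I*sqrt(15)*(9 - sqrt(37)/2)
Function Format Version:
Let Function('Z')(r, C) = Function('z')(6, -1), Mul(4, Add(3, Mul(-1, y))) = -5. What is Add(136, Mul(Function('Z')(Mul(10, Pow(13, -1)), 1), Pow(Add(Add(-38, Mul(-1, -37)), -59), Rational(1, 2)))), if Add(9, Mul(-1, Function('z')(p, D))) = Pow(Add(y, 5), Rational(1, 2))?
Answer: Add(136, Mul(I, Pow(15, Rational(1, 2)), Add(18, Mul(-1, Pow(37, Rational(1, 2)))))) ≈ Add(136.00, Mul(46.155, I))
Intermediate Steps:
y = Rational(17, 4) (y = Add(3, Mul(Rational(-1, 4), -5)) = Add(3, Rational(5, 4)) = Rational(17, 4) ≈ 4.2500)
Function('z')(p, D) = Add(9, Mul(Rational(-1, 2), Pow(37, Rational(1, 2)))) (Function('z')(p, D) = Add(9, Mul(-1, Pow(Add(Rational(17, 4), 5), Rational(1, 2)))) = Add(9, Mul(-1, Pow(Rational(37, 4), Rational(1, 2)))) = Add(9, Mul(-1, Mul(Rational(1, 2), Pow(37, Rational(1, 2))))) = Add(9, Mul(Rational(-1, 2), Pow(37, Rational(1, 2)))))
Function('Z')(r, C) = Add(9, Mul(Rational(-1, 2), Pow(37, Rational(1, 2))))
Add(136, Mul(Function('Z')(Mul(10, Pow(13, -1)), 1), Pow(Add(Add(-38, Mul(-1, -37)), -59), Rational(1, 2)))) = Add(136, Mul(Add(9, Mul(Rational(-1, 2), Pow(37, Rational(1, 2)))), Pow(Add(Add(-38, Mul(-1, -37)), -59), Rational(1, 2)))) = Add(136, Mul(Add(9, Mul(Rational(-1, 2), Pow(37, Rational(1, 2)))), Pow(Add(Add(-38, 37), -59), Rational(1, 2)))) = Add(136, Mul(Add(9, Mul(Rational(-1, 2), Pow(37, Rational(1, 2)))), Pow(Add(-1, -59), Rational(1, 2)))) = Add(136, Mul(Add(9, Mul(Rational(-1, 2), Pow(37, Rational(1, 2)))), Pow(-60, Rational(1, 2)))) = Add(136, Mul(Add(9, Mul(Rational(-1, 2), Pow(37, Rational(1, 2)))), Mul(2, I, Pow(15, Rational(1, 2))))) = Add(136, Mul(2, I, Pow(15, Rational(1, 2)), Add(9, Mul(Rational(-1, 2), Pow(37, Rational(1, 2))))))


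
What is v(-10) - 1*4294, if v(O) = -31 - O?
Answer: -4315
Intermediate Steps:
v(-10) - 1*4294 = (-31 - 1*(-10)) - 1*4294 = (-31 + 10) - 4294 = -21 - 4294 = -4315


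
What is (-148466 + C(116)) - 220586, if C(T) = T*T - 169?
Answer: -355765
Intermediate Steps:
C(T) = -169 + T**2 (C(T) = T**2 - 169 = -169 + T**2)
(-148466 + C(116)) - 220586 = (-148466 + (-169 + 116**2)) - 220586 = (-148466 + (-169 + 13456)) - 220586 = (-148466 + 13287) - 220586 = -135179 - 220586 = -355765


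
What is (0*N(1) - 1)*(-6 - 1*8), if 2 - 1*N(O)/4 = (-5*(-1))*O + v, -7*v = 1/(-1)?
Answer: 14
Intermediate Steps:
v = ⅐ (v = -⅐/(-1) = -⅐*(-1) = ⅐ ≈ 0.14286)
N(O) = 52/7 - 20*O (N(O) = 8 - 4*((-5*(-1))*O + ⅐) = 8 - 4*(5*O + ⅐) = 8 - 4*(⅐ + 5*O) = 8 + (-4/7 - 20*O) = 52/7 - 20*O)
(0*N(1) - 1)*(-6 - 1*8) = (0*(52/7 - 20*1) - 1)*(-6 - 1*8) = (0*(52/7 - 20) - 1)*(-6 - 8) = (0*(-88/7) - 1)*(-14) = (0 - 1)*(-14) = -1*(-14) = 14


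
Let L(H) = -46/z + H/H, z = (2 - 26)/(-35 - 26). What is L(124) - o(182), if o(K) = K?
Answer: -3575/12 ≈ -297.92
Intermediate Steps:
z = 24/61 (z = -24/(-61) = -24*(-1/61) = 24/61 ≈ 0.39344)
L(H) = -1391/12 (L(H) = -46/24/61 + H/H = -46*61/24 + 1 = -1403/12 + 1 = -1391/12)
L(124) - o(182) = -1391/12 - 1*182 = -1391/12 - 182 = -3575/12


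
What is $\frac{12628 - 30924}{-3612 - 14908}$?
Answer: $\frac{2287}{2315} \approx 0.9879$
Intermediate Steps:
$\frac{12628 - 30924}{-3612 - 14908} = - \frac{18296}{-18520} = \left(-18296\right) \left(- \frac{1}{18520}\right) = \frac{2287}{2315}$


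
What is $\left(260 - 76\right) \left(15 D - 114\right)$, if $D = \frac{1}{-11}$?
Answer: $- \frac{233496}{11} \approx -21227.0$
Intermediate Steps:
$D = - \frac{1}{11} \approx -0.090909$
$\left(260 - 76\right) \left(15 D - 114\right) = \left(260 - 76\right) \left(15 \left(- \frac{1}{11}\right) - 114\right) = 184 \left(- \frac{15}{11} - 114\right) = 184 \left(- \frac{1269}{11}\right) = - \frac{233496}{11}$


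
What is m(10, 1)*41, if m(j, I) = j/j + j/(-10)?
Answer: 0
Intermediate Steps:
m(j, I) = 1 - j/10 (m(j, I) = 1 + j*(-⅒) = 1 - j/10)
m(10, 1)*41 = (1 - ⅒*10)*41 = (1 - 1)*41 = 0*41 = 0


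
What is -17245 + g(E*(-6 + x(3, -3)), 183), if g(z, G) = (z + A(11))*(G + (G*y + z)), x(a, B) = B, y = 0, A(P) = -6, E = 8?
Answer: -25903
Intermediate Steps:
g(z, G) = (-6 + z)*(G + z) (g(z, G) = (z - 6)*(G + (G*0 + z)) = (-6 + z)*(G + (0 + z)) = (-6 + z)*(G + z))
-17245 + g(E*(-6 + x(3, -3)), 183) = -17245 + ((8*(-6 - 3))**2 - 6*183 - 48*(-6 - 3) + 183*(8*(-6 - 3))) = -17245 + ((8*(-9))**2 - 1098 - 48*(-9) + 183*(8*(-9))) = -17245 + ((-72)**2 - 1098 - 6*(-72) + 183*(-72)) = -17245 + (5184 - 1098 + 432 - 13176) = -17245 - 8658 = -25903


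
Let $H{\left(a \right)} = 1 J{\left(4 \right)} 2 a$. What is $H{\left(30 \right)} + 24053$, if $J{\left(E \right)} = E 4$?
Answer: $25013$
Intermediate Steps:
$J{\left(E \right)} = 4 E$
$H{\left(a \right)} = 32 a$ ($H{\left(a \right)} = 1 \cdot 4 \cdot 4 \cdot 2 a = 1 \cdot 16 \cdot 2 a = 16 \cdot 2 a = 32 a$)
$H{\left(30 \right)} + 24053 = 32 \cdot 30 + 24053 = 960 + 24053 = 25013$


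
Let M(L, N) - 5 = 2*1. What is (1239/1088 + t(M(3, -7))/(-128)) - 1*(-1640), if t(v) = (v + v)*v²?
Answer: 111233/68 ≈ 1635.8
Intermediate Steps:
M(L, N) = 7 (M(L, N) = 5 + 2*1 = 5 + 2 = 7)
t(v) = 2*v³ (t(v) = (2*v)*v² = 2*v³)
(1239/1088 + t(M(3, -7))/(-128)) - 1*(-1640) = (1239/1088 + (2*7³)/(-128)) - 1*(-1640) = (1239*(1/1088) + (2*343)*(-1/128)) + 1640 = (1239/1088 + 686*(-1/128)) + 1640 = (1239/1088 - 343/64) + 1640 = -287/68 + 1640 = 111233/68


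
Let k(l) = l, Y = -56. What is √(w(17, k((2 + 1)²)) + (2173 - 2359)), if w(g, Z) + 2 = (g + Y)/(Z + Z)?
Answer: I*√6846/6 ≈ 13.79*I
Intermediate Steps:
w(g, Z) = -2 + (-56 + g)/(2*Z) (w(g, Z) = -2 + (g - 56)/(Z + Z) = -2 + (-56 + g)/((2*Z)) = -2 + (-56 + g)*(1/(2*Z)) = -2 + (-56 + g)/(2*Z))
√(w(17, k((2 + 1)²)) + (2173 - 2359)) = √((-56 + 17 - 4*(2 + 1)²)/(2*((2 + 1)²)) + (2173 - 2359)) = √((-56 + 17 - 4*3²)/(2*(3²)) - 186) = √((½)*(-56 + 17 - 4*9)/9 - 186) = √((½)*(⅑)*(-56 + 17 - 36) - 186) = √((½)*(⅑)*(-75) - 186) = √(-25/6 - 186) = √(-1141/6) = I*√6846/6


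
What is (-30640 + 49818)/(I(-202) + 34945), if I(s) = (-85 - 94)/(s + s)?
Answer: 7747912/14117959 ≈ 0.54880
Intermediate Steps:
I(s) = -179/(2*s) (I(s) = -179*1/(2*s) = -179/(2*s))
(-30640 + 49818)/(I(-202) + 34945) = (-30640 + 49818)/(-179/2/(-202) + 34945) = 19178/(-179/2*(-1/202) + 34945) = 19178/(179/404 + 34945) = 19178/(14117959/404) = 19178*(404/14117959) = 7747912/14117959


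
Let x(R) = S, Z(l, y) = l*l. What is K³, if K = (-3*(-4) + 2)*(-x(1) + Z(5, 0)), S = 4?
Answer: 25412184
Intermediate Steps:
Z(l, y) = l²
x(R) = 4
K = 294 (K = (-3*(-4) + 2)*(-1*4 + 5²) = (12 + 2)*(-4 + 25) = 14*21 = 294)
K³ = 294³ = 25412184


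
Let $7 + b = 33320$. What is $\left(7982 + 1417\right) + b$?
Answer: $42712$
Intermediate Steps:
$b = 33313$ ($b = -7 + 33320 = 33313$)
$\left(7982 + 1417\right) + b = \left(7982 + 1417\right) + 33313 = 9399 + 33313 = 42712$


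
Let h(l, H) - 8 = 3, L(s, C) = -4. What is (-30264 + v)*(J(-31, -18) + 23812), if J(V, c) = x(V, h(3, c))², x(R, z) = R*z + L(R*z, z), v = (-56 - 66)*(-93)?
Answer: -2702190366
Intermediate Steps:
v = 11346 (v = -122*(-93) = 11346)
h(l, H) = 11 (h(l, H) = 8 + 3 = 11)
x(R, z) = -4 + R*z (x(R, z) = R*z - 4 = -4 + R*z)
J(V, c) = (-4 + 11*V)² (J(V, c) = (-4 + V*11)² = (-4 + 11*V)²)
(-30264 + v)*(J(-31, -18) + 23812) = (-30264 + 11346)*((-4 + 11*(-31))² + 23812) = -18918*((-4 - 341)² + 23812) = -18918*((-345)² + 23812) = -18918*(119025 + 23812) = -18918*142837 = -2702190366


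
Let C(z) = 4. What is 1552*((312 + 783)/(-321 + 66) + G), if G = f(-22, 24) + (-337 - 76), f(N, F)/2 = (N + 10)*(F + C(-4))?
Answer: -28739936/17 ≈ -1.6906e+6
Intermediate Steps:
f(N, F) = 2*(4 + F)*(10 + N) (f(N, F) = 2*((N + 10)*(F + 4)) = 2*((10 + N)*(4 + F)) = 2*((4 + F)*(10 + N)) = 2*(4 + F)*(10 + N))
G = -1085 (G = (80 + 8*(-22) + 20*24 + 2*24*(-22)) + (-337 - 76) = (80 - 176 + 480 - 1056) - 413 = -672 - 413 = -1085)
1552*((312 + 783)/(-321 + 66) + G) = 1552*((312 + 783)/(-321 + 66) - 1085) = 1552*(1095/(-255) - 1085) = 1552*(1095*(-1/255) - 1085) = 1552*(-73/17 - 1085) = 1552*(-18518/17) = -28739936/17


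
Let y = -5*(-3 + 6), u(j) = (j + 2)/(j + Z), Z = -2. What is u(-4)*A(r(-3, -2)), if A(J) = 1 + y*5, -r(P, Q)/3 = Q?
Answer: -74/3 ≈ -24.667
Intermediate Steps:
r(P, Q) = -3*Q
u(j) = (2 + j)/(-2 + j) (u(j) = (j + 2)/(j - 2) = (2 + j)/(-2 + j))
y = -15 (y = -5*3 = -15)
A(J) = -74 (A(J) = 1 - 15*5 = 1 - 75 = -74)
u(-4)*A(r(-3, -2)) = ((2 - 4)/(-2 - 4))*(-74) = (-2/(-6))*(-74) = -⅙*(-2)*(-74) = (⅓)*(-74) = -74/3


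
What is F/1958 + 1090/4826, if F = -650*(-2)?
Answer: 2102005/2362327 ≈ 0.88980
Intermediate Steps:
F = 1300
F/1958 + 1090/4826 = 1300/1958 + 1090/4826 = 1300*(1/1958) + 1090*(1/4826) = 650/979 + 545/2413 = 2102005/2362327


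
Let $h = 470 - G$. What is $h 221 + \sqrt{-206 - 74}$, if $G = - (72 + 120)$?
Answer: $146302 + 2 i \sqrt{70} \approx 1.463 \cdot 10^{5} + 16.733 i$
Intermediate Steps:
$G = -192$ ($G = \left(-1\right) 192 = -192$)
$h = 662$ ($h = 470 - -192 = 470 + 192 = 662$)
$h 221 + \sqrt{-206 - 74} = 662 \cdot 221 + \sqrt{-206 - 74} = 146302 + \sqrt{-280} = 146302 + 2 i \sqrt{70}$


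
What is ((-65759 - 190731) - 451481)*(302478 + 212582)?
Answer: -364647543260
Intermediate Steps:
((-65759 - 190731) - 451481)*(302478 + 212582) = (-256490 - 451481)*515060 = -707971*515060 = -364647543260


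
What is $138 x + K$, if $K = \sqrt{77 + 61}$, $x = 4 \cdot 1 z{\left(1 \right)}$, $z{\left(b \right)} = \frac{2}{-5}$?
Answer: $- \frac{1104}{5} + \sqrt{138} \approx -209.05$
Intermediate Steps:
$z{\left(b \right)} = - \frac{2}{5}$ ($z{\left(b \right)} = 2 \left(- \frac{1}{5}\right) = - \frac{2}{5}$)
$x = - \frac{8}{5}$ ($x = 4 \cdot 1 \left(- \frac{2}{5}\right) = 4 \left(- \frac{2}{5}\right) = - \frac{8}{5} \approx -1.6$)
$K = \sqrt{138} \approx 11.747$
$138 x + K = 138 \left(- \frac{8}{5}\right) + \sqrt{138} = - \frac{1104}{5} + \sqrt{138}$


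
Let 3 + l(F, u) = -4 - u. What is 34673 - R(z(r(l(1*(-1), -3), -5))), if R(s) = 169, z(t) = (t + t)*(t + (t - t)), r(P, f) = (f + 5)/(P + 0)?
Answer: 34504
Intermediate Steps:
l(F, u) = -7 - u (l(F, u) = -3 + (-4 - u) = -7 - u)
r(P, f) = (5 + f)/P
z(t) = 2*t² (z(t) = (2*t)*(t + 0) = (2*t)*t = 2*t²)
34673 - R(z(r(l(1*(-1), -3), -5))) = 34673 - 1*169 = 34673 - 169 = 34504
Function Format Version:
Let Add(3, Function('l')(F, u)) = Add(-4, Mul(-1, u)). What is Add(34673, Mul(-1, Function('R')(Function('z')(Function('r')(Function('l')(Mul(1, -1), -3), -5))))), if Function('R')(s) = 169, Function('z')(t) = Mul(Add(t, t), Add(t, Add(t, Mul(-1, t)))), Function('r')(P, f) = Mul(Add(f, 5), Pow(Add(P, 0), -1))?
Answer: 34504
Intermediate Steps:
Function('l')(F, u) = Add(-7, Mul(-1, u)) (Function('l')(F, u) = Add(-3, Add(-4, Mul(-1, u))) = Add(-7, Mul(-1, u)))
Function('r')(P, f) = Mul(Pow(P, -1), Add(5, f)) (Function('r')(P, f) = Mul(Add(5, f), Pow(P, -1)) = Mul(Pow(P, -1), Add(5, f)))
Function('z')(t) = Mul(2, Pow(t, 2)) (Function('z')(t) = Mul(Mul(2, t), Add(t, 0)) = Mul(Mul(2, t), t) = Mul(2, Pow(t, 2)))
Add(34673, Mul(-1, Function('R')(Function('z')(Function('r')(Function('l')(Mul(1, -1), -3), -5))))) = Add(34673, Mul(-1, 169)) = Add(34673, -169) = 34504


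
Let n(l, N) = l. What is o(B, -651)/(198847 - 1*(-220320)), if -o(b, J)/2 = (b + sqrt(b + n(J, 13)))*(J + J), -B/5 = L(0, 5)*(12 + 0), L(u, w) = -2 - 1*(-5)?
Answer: -66960/59881 + 372*I*sqrt(831)/59881 ≈ -1.1182 + 0.17908*I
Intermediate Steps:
L(u, w) = 3 (L(u, w) = -2 + 5 = 3)
B = -180 (B = -15*(12 + 0) = -15*12 = -5*36 = -180)
o(b, J) = -4*J*(b + sqrt(J + b)) (o(b, J) = -2*(b + sqrt(b + J))*(J + J) = -2*(b + sqrt(J + b))*2*J = -4*J*(b + sqrt(J + b)))
o(B, -651)/(198847 - 1*(-220320)) = (-4*(-651)*(-180 + sqrt(-651 - 180)))/(198847 - 1*(-220320)) = (-4*(-651)*(-180 + sqrt(-831)))/(198847 + 220320) = -4*(-651)*(-180 + I*sqrt(831))/419167 = (-468720 + 2604*I*sqrt(831))*(1/419167) = -66960/59881 + 372*I*sqrt(831)/59881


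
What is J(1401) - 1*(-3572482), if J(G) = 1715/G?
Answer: 5005048997/1401 ≈ 3.5725e+6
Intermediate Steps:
J(1401) - 1*(-3572482) = 1715/1401 - 1*(-3572482) = 1715*(1/1401) + 3572482 = 1715/1401 + 3572482 = 5005048997/1401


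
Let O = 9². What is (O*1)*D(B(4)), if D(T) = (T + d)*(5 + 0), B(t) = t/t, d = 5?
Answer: 2430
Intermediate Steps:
B(t) = 1
D(T) = 25 + 5*T (D(T) = (T + 5)*(5 + 0) = (5 + T)*5 = 25 + 5*T)
O = 81
(O*1)*D(B(4)) = (81*1)*(25 + 5*1) = 81*(25 + 5) = 81*30 = 2430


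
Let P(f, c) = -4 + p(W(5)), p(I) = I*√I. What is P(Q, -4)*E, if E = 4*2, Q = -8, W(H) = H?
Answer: -32 + 40*√5 ≈ 57.443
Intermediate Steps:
p(I) = I^(3/2)
E = 8
P(f, c) = -4 + 5*√5 (P(f, c) = -4 + 5^(3/2) = -4 + 5*√5)
P(Q, -4)*E = (-4 + 5*√5)*8 = -32 + 40*√5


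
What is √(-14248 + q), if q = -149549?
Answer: I*√163797 ≈ 404.72*I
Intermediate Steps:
√(-14248 + q) = √(-14248 - 149549) = √(-163797) = I*√163797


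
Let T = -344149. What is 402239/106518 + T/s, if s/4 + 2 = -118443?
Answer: 113615428301/25233049020 ≈ 4.5026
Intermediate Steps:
s = -473780 (s = -8 + 4*(-118443) = -8 - 473772 = -473780)
402239/106518 + T/s = 402239/106518 - 344149/(-473780) = 402239*(1/106518) - 344149*(-1/473780) = 402239/106518 + 344149/473780 = 113615428301/25233049020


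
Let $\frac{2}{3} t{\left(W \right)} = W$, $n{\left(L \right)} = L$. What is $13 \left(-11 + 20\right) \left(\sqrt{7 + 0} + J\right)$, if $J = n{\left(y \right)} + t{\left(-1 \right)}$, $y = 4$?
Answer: $\frac{585}{2} + 117 \sqrt{7} \approx 602.05$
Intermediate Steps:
$t{\left(W \right)} = \frac{3 W}{2}$
$J = \frac{5}{2}$ ($J = 4 + \frac{3}{2} \left(-1\right) = 4 - \frac{3}{2} = \frac{5}{2} \approx 2.5$)
$13 \left(-11 + 20\right) \left(\sqrt{7 + 0} + J\right) = 13 \left(-11 + 20\right) \left(\sqrt{7 + 0} + \frac{5}{2}\right) = 13 \cdot 9 \left(\sqrt{7} + \frac{5}{2}\right) = 13 \cdot 9 \left(\frac{5}{2} + \sqrt{7}\right) = 13 \left(\frac{45}{2} + 9 \sqrt{7}\right) = \frac{585}{2} + 117 \sqrt{7}$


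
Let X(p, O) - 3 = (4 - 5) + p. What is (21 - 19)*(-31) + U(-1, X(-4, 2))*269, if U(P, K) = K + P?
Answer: -869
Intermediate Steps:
X(p, O) = 2 + p (X(p, O) = 3 + ((4 - 5) + p) = 3 + (-1 + p) = 2 + p)
(21 - 19)*(-31) + U(-1, X(-4, 2))*269 = (21 - 19)*(-31) + ((2 - 4) - 1)*269 = 2*(-31) + (-2 - 1)*269 = -62 - 3*269 = -62 - 807 = -869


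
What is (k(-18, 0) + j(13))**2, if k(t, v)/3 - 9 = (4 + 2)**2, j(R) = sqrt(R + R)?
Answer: (135 + sqrt(26))**2 ≈ 19628.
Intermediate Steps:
j(R) = sqrt(2)*sqrt(R) (j(R) = sqrt(2*R) = sqrt(2)*sqrt(R))
k(t, v) = 135 (k(t, v) = 27 + 3*(4 + 2)**2 = 27 + 3*6**2 = 27 + 3*36 = 27 + 108 = 135)
(k(-18, 0) + j(13))**2 = (135 + sqrt(2)*sqrt(13))**2 = (135 + sqrt(26))**2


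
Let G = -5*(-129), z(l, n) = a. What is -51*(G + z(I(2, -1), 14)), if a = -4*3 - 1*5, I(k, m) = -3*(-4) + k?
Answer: -32028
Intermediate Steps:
I(k, m) = 12 + k
a = -17 (a = -4*3 - 5 = -12 - 5 = -17)
z(l, n) = -17
G = 645
-51*(G + z(I(2, -1), 14)) = -51*(645 - 17) = -51*628 = -32028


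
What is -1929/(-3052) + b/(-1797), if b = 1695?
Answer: -568909/1828148 ≈ -0.31119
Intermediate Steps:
-1929/(-3052) + b/(-1797) = -1929/(-3052) + 1695/(-1797) = -1929*(-1/3052) + 1695*(-1/1797) = 1929/3052 - 565/599 = -568909/1828148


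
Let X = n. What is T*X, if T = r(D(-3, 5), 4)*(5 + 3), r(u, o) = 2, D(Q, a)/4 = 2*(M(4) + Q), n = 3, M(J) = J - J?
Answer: 48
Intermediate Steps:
M(J) = 0
D(Q, a) = 8*Q (D(Q, a) = 4*(2*(0 + Q)) = 4*(2*Q) = 8*Q)
X = 3
T = 16 (T = 2*(5 + 3) = 2*8 = 16)
T*X = 16*3 = 48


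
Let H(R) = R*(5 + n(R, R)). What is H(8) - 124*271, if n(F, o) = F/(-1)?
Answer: -33628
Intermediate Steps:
n(F, o) = -F (n(F, o) = F*(-1) = -F)
H(R) = R*(5 - R)
H(8) - 124*271 = 8*(5 - 1*8) - 124*271 = 8*(5 - 8) - 33604 = 8*(-3) - 33604 = -24 - 33604 = -33628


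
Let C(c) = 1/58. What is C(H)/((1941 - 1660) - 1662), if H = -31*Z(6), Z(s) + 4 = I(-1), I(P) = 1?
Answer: -1/80098 ≈ -1.2485e-5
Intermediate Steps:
Z(s) = -3 (Z(s) = -4 + 1 = -3)
H = 93 (H = -31*(-3) = 93)
C(c) = 1/58
C(H)/((1941 - 1660) - 1662) = 1/(58*((1941 - 1660) - 1662)) = 1/(58*(281 - 1662)) = (1/58)/(-1381) = (1/58)*(-1/1381) = -1/80098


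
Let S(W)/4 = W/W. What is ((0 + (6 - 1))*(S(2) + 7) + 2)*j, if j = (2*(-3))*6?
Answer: -2052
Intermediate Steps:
S(W) = 4 (S(W) = 4*(W/W) = 4*1 = 4)
j = -36 (j = -6*6 = -36)
((0 + (6 - 1))*(S(2) + 7) + 2)*j = ((0 + (6 - 1))*(4 + 7) + 2)*(-36) = ((0 + 5)*11 + 2)*(-36) = (5*11 + 2)*(-36) = (55 + 2)*(-36) = 57*(-36) = -2052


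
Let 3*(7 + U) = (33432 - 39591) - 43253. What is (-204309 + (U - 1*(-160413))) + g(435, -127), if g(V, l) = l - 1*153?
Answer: -181961/3 ≈ -60654.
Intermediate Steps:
g(V, l) = -153 + l (g(V, l) = l - 153 = -153 + l)
U = -49433/3 (U = -7 + ((33432 - 39591) - 43253)/3 = -7 + (-6159 - 43253)/3 = -7 + (⅓)*(-49412) = -7 - 49412/3 = -49433/3 ≈ -16478.)
(-204309 + (U - 1*(-160413))) + g(435, -127) = (-204309 + (-49433/3 - 1*(-160413))) + (-153 - 127) = (-204309 + (-49433/3 + 160413)) - 280 = (-204309 + 431806/3) - 280 = -181121/3 - 280 = -181961/3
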